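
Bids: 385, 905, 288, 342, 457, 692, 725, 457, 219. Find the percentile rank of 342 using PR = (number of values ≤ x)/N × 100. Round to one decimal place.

33.3

N = 9.
Strictly below 342: 2. Equal to 342: 1.
PR = 3/9 × 100 = 33.3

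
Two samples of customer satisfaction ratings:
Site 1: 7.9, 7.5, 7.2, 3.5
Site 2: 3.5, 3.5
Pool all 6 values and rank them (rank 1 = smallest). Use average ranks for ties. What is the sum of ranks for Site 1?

Sorted (ascending): 3.5, 3.5, 3.5, 7.2, 7.5, 7.9
The 3 values of 3.5 occupy positions 1–3 → average rank 2.
Site 1 values → pooled ranks: 7.9→6, 7.5→5, 7.2→4, 3.5→2
Rank sum = 6 + 5 + 4 + 2 = 17

17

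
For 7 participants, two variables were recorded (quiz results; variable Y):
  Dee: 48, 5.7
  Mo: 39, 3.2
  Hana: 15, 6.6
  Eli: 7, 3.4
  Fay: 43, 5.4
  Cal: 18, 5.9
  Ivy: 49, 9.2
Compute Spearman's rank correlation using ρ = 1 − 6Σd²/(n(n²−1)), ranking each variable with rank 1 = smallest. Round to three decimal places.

0.321

Ranks of variable 1: 6, 4, 2, 1, 5, 3, 7
Ranks of variable 2: 4, 1, 6, 2, 3, 5, 7
d = r₁ − r₂: 2, 3, -4, -1, 2, -2, 0
d²: 4, 9, 16, 1, 4, 4, 0; Σd² = 38
ρ = 1 − 6·38/(7·48) = 1 − 228/336 = 0.321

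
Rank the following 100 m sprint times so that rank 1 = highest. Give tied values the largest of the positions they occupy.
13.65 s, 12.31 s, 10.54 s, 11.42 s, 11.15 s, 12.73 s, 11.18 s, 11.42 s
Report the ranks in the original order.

1, 3, 8, 5, 7, 2, 6, 5

Sorted (descending): 13.65, 12.73, 12.31, 11.42, 11.42, 11.18, 11.15, 10.54
The 2 values of 11.42 occupy positions 4–5 → each gets rank 5.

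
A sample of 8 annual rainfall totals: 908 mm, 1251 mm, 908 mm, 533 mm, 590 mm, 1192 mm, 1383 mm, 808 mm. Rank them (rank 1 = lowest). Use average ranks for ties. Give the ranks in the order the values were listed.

Sorted (ascending): 533, 590, 808, 908, 908, 1192, 1251, 1383
The 2 values of 908 occupy positions 4–5 → average rank (4+5)/2 = 4.5.

4.5, 7, 4.5, 1, 2, 6, 8, 3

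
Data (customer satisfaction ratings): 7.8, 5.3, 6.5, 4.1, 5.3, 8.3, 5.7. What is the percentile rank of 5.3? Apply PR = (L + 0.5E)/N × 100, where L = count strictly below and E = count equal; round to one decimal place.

28.6

N = 7.
Strictly below 5.3: 1. Equal to 5.3: 2.
PR = (1 + 0.5·2)/7 × 100 = 28.6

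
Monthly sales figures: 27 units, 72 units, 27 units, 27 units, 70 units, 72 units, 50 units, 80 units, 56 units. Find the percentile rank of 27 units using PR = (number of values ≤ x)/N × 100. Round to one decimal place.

33.3

N = 9.
Strictly below 27: 0. Equal to 27: 3.
PR = 3/9 × 100 = 33.3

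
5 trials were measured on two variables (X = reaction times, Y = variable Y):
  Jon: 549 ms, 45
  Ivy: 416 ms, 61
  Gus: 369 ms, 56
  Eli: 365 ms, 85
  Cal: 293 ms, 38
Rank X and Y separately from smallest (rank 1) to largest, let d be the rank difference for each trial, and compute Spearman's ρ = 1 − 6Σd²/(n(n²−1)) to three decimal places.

Ranks of variable 1: 5, 4, 3, 2, 1
Ranks of variable 2: 2, 4, 3, 5, 1
d = r₁ − r₂: 3, 0, 0, -3, 0
d²: 9, 0, 0, 9, 0; Σd² = 18
ρ = 1 − 6·18/(5·24) = 1 − 108/120 = 0.100

0.100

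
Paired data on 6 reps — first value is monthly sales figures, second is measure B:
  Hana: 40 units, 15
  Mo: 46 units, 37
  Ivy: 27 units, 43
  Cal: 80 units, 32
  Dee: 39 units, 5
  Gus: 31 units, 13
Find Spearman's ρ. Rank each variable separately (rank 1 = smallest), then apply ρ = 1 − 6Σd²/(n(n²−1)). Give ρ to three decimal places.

0.029

Ranks of variable 1: 4, 5, 1, 6, 3, 2
Ranks of variable 2: 3, 5, 6, 4, 1, 2
d = r₁ − r₂: 1, 0, -5, 2, 2, 0
d²: 1, 0, 25, 4, 4, 0; Σd² = 34
ρ = 1 − 6·34/(6·35) = 1 − 204/210 = 0.029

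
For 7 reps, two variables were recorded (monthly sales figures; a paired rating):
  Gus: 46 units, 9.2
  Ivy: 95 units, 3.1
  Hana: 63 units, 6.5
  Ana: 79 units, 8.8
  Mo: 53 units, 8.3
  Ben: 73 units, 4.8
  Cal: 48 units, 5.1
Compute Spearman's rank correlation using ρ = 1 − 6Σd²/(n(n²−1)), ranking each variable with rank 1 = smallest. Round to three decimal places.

-0.536

Ranks of variable 1: 1, 7, 4, 6, 3, 5, 2
Ranks of variable 2: 7, 1, 4, 6, 5, 2, 3
d = r₁ − r₂: -6, 6, 0, 0, -2, 3, -1
d²: 36, 36, 0, 0, 4, 9, 1; Σd² = 86
ρ = 1 − 6·86/(7·48) = 1 − 516/336 = -0.536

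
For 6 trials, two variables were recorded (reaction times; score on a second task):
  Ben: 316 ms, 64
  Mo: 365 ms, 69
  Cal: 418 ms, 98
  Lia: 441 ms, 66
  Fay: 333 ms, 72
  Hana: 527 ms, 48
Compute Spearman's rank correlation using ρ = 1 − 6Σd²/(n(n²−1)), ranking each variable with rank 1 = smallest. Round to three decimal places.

Ranks of variable 1: 1, 3, 4, 5, 2, 6
Ranks of variable 2: 2, 4, 6, 3, 5, 1
d = r₁ − r₂: -1, -1, -2, 2, -3, 5
d²: 1, 1, 4, 4, 9, 25; Σd² = 44
ρ = 1 − 6·44/(6·35) = 1 − 264/210 = -0.257

-0.257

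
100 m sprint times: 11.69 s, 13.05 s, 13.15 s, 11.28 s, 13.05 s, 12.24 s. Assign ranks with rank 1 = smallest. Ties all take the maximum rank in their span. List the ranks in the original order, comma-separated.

2, 5, 6, 1, 5, 3

Sorted (ascending): 11.28, 11.69, 12.24, 13.05, 13.05, 13.15
The 2 values of 13.05 occupy positions 4–5 → each gets rank 5.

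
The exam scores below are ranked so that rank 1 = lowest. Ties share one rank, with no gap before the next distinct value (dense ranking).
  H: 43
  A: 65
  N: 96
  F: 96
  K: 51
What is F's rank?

Sorted (ascending): 43, 51, 65, 96, 96
The 2 values of 96 share dense rank 4.
Remaining distinct values take the next consecutive integers.
F has value 96 → rank 4.

4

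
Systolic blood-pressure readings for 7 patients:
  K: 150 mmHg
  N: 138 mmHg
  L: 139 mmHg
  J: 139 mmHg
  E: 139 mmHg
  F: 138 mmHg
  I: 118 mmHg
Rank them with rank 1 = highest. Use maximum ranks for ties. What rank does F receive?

Sorted (descending): 150, 139, 139, 139, 138, 138, 118
The 3 values of 139 occupy positions 2–4 → each gets rank 4.
The 2 values of 138 occupy positions 5–6 → each gets rank 6.
F has value 138 mmHg → rank 6.

6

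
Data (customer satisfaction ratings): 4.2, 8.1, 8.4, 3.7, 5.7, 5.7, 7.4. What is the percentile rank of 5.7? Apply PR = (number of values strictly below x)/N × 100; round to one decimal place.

N = 7.
Strictly below 5.7: 2. Equal to 5.7: 2.
PR = 2/7 × 100 = 28.6

28.6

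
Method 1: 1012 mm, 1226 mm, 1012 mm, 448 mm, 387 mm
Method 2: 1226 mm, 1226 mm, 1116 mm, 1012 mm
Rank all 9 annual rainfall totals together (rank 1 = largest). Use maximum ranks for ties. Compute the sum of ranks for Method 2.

17

Sorted (descending): 1226, 1226, 1226, 1116, 1012, 1012, 1012, 448, 387
The 3 values of 1226 occupy positions 1–3 → each gets rank 3.
The 3 values of 1012 occupy positions 5–7 → each gets rank 7.
Method 2 values → pooled ranks: 1226→3, 1226→3, 1116→4, 1012→7
Rank sum = 3 + 3 + 4 + 7 = 17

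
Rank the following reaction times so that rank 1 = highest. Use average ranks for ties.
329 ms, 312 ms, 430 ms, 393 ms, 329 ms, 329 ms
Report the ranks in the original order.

Sorted (descending): 430, 393, 329, 329, 329, 312
The 3 values of 329 occupy positions 3–5 → average rank 4.

4, 6, 1, 2, 4, 4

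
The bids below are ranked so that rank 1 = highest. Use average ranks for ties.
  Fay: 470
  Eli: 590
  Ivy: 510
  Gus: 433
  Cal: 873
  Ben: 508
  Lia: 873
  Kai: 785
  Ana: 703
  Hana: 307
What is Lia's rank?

1.5

Sorted (descending): 873, 873, 785, 703, 590, 510, 508, 470, 433, 307
The 2 values of 873 occupy positions 1–2 → average rank (1+2)/2 = 1.5.
Lia has value 873 → rank 1.5.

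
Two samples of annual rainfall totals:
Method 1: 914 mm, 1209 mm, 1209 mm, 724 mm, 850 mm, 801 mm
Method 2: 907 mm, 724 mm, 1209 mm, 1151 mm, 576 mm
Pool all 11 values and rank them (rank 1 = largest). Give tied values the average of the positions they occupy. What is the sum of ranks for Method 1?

Sorted (descending): 1209, 1209, 1209, 1151, 914, 907, 850, 801, 724, 724, 576
The 3 values of 1209 occupy positions 1–3 → average rank 2.
The 2 values of 724 occupy positions 9–10 → average rank (9+10)/2 = 9.5.
Method 1 values → pooled ranks: 914→5, 1209→2, 1209→2, 724→9.5, 850→7, 801→8
Rank sum = 5 + 2 + 2 + 9.5 + 7 + 8 = 33.5

33.5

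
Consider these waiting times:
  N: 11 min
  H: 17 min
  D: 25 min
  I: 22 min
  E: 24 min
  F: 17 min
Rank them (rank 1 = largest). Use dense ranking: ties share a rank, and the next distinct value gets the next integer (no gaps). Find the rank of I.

3

Sorted (descending): 25, 24, 22, 17, 17, 11
The 2 values of 17 share dense rank 4.
Remaining distinct values take the next consecutive integers.
I has value 22 min → rank 3.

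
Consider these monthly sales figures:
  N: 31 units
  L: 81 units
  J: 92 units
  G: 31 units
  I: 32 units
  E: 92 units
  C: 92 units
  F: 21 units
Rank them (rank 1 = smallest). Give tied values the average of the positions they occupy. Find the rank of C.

7

Sorted (ascending): 21, 31, 31, 32, 81, 92, 92, 92
The 2 values of 31 occupy positions 2–3 → average rank (2+3)/2 = 2.5.
The 3 values of 92 occupy positions 6–8 → average rank 7.
C has value 92 units → rank 7.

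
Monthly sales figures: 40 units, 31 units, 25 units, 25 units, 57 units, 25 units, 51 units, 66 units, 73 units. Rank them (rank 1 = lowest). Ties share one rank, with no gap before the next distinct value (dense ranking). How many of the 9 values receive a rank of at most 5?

Sorted (ascending): 25, 25, 25, 31, 40, 51, 57, 66, 73
The 3 values of 25 share dense rank 1.
Remaining distinct values take the next consecutive integers.
Ranks ≤ 5: {1, 1, 1, 2, 3, 4, 5} → 7 values.

7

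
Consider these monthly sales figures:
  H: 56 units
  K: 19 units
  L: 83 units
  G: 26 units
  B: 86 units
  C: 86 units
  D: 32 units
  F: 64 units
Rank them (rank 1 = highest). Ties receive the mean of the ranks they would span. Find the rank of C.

1.5

Sorted (descending): 86, 86, 83, 64, 56, 32, 26, 19
The 2 values of 86 occupy positions 1–2 → average rank (1+2)/2 = 1.5.
C has value 86 units → rank 1.5.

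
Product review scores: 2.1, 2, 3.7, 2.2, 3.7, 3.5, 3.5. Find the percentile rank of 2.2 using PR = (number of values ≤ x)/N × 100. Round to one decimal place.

N = 7.
Strictly below 2.2: 2. Equal to 2.2: 1.
PR = 3/7 × 100 = 42.9

42.9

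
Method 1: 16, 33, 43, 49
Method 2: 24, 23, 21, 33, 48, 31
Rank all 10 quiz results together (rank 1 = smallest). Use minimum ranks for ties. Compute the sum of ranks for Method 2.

29

Sorted (ascending): 16, 21, 23, 24, 31, 33, 33, 43, 48, 49
The 2 values of 33 occupy positions 6–7 → each gets rank 6.
Method 2 values → pooled ranks: 24→4, 23→3, 21→2, 33→6, 48→9, 31→5
Rank sum = 4 + 3 + 2 + 6 + 9 + 5 = 29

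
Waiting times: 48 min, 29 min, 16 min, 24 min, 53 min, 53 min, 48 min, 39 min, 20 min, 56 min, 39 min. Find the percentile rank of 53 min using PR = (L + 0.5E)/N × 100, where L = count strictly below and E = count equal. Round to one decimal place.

N = 11.
Strictly below 53: 8. Equal to 53: 2.
PR = (8 + 0.5·2)/11 × 100 = 81.8

81.8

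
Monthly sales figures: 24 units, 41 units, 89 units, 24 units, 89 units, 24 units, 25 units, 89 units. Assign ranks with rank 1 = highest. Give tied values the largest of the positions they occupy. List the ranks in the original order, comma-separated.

8, 4, 3, 8, 3, 8, 5, 3

Sorted (descending): 89, 89, 89, 41, 25, 24, 24, 24
The 3 values of 89 occupy positions 1–3 → each gets rank 3.
The 3 values of 24 occupy positions 6–8 → each gets rank 8.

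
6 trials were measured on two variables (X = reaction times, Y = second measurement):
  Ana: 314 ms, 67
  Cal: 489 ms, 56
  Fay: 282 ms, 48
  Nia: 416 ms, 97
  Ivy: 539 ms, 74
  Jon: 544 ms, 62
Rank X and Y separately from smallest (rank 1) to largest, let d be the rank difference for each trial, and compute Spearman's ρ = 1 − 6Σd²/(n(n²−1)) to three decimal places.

Ranks of variable 1: 2, 4, 1, 3, 5, 6
Ranks of variable 2: 4, 2, 1, 6, 5, 3
d = r₁ − r₂: -2, 2, 0, -3, 0, 3
d²: 4, 4, 0, 9, 0, 9; Σd² = 26
ρ = 1 − 6·26/(6·35) = 1 − 156/210 = 0.257

0.257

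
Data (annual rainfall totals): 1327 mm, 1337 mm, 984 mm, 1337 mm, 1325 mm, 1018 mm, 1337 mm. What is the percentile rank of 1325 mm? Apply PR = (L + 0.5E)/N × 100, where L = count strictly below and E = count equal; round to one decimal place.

N = 7.
Strictly below 1325: 2. Equal to 1325: 1.
PR = (2 + 0.5·1)/7 × 100 = 35.7

35.7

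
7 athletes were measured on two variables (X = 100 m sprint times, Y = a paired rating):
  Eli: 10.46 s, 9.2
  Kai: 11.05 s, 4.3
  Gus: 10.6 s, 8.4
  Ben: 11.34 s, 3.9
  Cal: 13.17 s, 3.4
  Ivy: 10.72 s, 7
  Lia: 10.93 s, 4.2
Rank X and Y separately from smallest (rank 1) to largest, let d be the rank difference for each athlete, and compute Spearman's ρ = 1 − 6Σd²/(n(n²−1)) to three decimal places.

Ranks of variable 1: 1, 5, 2, 6, 7, 3, 4
Ranks of variable 2: 7, 4, 6, 2, 1, 5, 3
d = r₁ − r₂: -6, 1, -4, 4, 6, -2, 1
d²: 36, 1, 16, 16, 36, 4, 1; Σd² = 110
ρ = 1 − 6·110/(7·48) = 1 − 660/336 = -0.964

-0.964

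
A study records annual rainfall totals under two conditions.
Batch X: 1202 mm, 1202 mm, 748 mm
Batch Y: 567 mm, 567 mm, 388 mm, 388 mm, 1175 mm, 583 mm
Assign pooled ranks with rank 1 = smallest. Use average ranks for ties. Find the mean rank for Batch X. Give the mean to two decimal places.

7.67

Sorted (ascending): 388, 388, 567, 567, 583, 748, 1175, 1202, 1202
The 2 values of 388 occupy positions 1–2 → average rank (1+2)/2 = 1.5.
The 2 values of 567 occupy positions 3–4 → average rank (3+4)/2 = 3.5.
The 2 values of 1202 occupy positions 8–9 → average rank (8+9)/2 = 8.5.
Batch X values → pooled ranks: 1202→8.5, 1202→8.5, 748→6
Mean rank = (8.5 + 8.5 + 6) / 3 = 7.67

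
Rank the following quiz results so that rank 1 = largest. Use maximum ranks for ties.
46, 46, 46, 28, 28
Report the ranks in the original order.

3, 3, 3, 5, 5

Sorted (descending): 46, 46, 46, 28, 28
The 3 values of 46 occupy positions 1–3 → each gets rank 3.
The 2 values of 28 occupy positions 4–5 → each gets rank 5.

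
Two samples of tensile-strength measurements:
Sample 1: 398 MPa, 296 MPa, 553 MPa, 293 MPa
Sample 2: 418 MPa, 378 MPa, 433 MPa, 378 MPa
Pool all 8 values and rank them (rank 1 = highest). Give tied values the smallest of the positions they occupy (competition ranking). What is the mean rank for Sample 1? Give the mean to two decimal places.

5.00

Sorted (descending): 553, 433, 418, 398, 378, 378, 296, 293
The 2 values of 378 occupy positions 5–6 → each gets rank 5.
Sample 1 values → pooled ranks: 398→4, 296→7, 553→1, 293→8
Mean rank = (4 + 7 + 1 + 8) / 4 = 5.00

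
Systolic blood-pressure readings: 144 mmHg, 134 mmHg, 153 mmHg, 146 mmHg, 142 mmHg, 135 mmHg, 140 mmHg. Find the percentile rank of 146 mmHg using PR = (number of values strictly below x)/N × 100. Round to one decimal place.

71.4

N = 7.
Strictly below 146: 5. Equal to 146: 1.
PR = 5/7 × 100 = 71.4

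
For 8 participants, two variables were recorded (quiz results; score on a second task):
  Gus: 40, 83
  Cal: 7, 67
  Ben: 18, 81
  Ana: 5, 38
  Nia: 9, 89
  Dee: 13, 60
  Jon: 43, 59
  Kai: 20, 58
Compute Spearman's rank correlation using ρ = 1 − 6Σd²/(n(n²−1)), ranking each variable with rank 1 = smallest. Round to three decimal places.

Ranks of variable 1: 7, 2, 5, 1, 3, 4, 8, 6
Ranks of variable 2: 7, 5, 6, 1, 8, 4, 3, 2
d = r₁ − r₂: 0, -3, -1, 0, -5, 0, 5, 4
d²: 0, 9, 1, 0, 25, 0, 25, 16; Σd² = 76
ρ = 1 − 6·76/(8·63) = 1 − 456/504 = 0.095

0.095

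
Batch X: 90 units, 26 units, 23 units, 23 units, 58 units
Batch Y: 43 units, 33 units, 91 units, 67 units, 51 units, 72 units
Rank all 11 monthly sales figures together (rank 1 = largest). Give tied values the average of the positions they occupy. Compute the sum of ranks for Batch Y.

29

Sorted (descending): 91, 90, 72, 67, 58, 51, 43, 33, 26, 23, 23
The 2 values of 23 occupy positions 10–11 → average rank (10+11)/2 = 10.5.
Batch Y values → pooled ranks: 43→7, 33→8, 91→1, 67→4, 51→6, 72→3
Rank sum = 7 + 8 + 1 + 4 + 6 + 3 = 29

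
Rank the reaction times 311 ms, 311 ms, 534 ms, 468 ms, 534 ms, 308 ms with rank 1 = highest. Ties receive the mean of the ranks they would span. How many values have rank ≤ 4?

3

Sorted (descending): 534, 534, 468, 311, 311, 308
The 2 values of 534 occupy positions 1–2 → average rank (1+2)/2 = 1.5.
The 2 values of 311 occupy positions 4–5 → average rank (4+5)/2 = 4.5.
Ranks ≤ 4: {1.5, 1.5, 3} → 3 values.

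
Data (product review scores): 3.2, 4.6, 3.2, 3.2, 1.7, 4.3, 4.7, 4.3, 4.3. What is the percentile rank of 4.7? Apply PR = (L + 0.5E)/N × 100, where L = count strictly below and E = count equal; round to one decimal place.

94.4

N = 9.
Strictly below 4.7: 8. Equal to 4.7: 1.
PR = (8 + 0.5·1)/9 × 100 = 94.4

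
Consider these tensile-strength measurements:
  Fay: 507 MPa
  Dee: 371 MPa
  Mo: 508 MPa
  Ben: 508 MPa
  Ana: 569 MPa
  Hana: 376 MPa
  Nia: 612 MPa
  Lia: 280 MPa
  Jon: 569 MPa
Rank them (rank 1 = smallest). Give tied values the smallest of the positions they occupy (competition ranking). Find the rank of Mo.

5

Sorted (ascending): 280, 371, 376, 507, 508, 508, 569, 569, 612
The 2 values of 508 occupy positions 5–6 → each gets rank 5.
The 2 values of 569 occupy positions 7–8 → each gets rank 7.
Mo has value 508 MPa → rank 5.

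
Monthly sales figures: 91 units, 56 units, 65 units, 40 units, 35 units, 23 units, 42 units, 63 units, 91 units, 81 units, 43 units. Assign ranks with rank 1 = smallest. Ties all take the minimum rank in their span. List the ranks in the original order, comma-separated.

10, 6, 8, 3, 2, 1, 4, 7, 10, 9, 5

Sorted (ascending): 23, 35, 40, 42, 43, 56, 63, 65, 81, 91, 91
The 2 values of 91 occupy positions 10–11 → each gets rank 10.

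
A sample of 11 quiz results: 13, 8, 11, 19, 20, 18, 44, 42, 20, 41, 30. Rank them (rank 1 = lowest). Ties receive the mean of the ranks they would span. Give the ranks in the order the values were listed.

3, 1, 2, 5, 6.5, 4, 11, 10, 6.5, 9, 8

Sorted (ascending): 8, 11, 13, 18, 19, 20, 20, 30, 41, 42, 44
The 2 values of 20 occupy positions 6–7 → average rank (6+7)/2 = 6.5.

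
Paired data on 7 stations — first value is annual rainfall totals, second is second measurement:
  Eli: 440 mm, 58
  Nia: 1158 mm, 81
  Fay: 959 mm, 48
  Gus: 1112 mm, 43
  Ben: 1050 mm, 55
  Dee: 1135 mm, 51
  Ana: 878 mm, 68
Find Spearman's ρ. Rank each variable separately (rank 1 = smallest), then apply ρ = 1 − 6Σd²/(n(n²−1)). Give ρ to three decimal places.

Ranks of variable 1: 1, 7, 3, 5, 4, 6, 2
Ranks of variable 2: 5, 7, 2, 1, 4, 3, 6
d = r₁ − r₂: -4, 0, 1, 4, 0, 3, -4
d²: 16, 0, 1, 16, 0, 9, 16; Σd² = 58
ρ = 1 − 6·58/(7·48) = 1 − 348/336 = -0.036

-0.036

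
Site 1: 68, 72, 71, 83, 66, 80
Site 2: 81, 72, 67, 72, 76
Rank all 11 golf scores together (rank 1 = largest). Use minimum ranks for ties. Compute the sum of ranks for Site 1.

37

Sorted (descending): 83, 81, 80, 76, 72, 72, 72, 71, 68, 67, 66
The 3 values of 72 occupy positions 5–7 → each gets rank 5.
Site 1 values → pooled ranks: 68→9, 72→5, 71→8, 83→1, 66→11, 80→3
Rank sum = 9 + 5 + 8 + 1 + 11 + 3 = 37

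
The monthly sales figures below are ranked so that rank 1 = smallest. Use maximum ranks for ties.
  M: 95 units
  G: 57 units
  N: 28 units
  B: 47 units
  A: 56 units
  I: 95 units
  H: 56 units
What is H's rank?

4

Sorted (ascending): 28, 47, 56, 56, 57, 95, 95
The 2 values of 56 occupy positions 3–4 → each gets rank 4.
The 2 values of 95 occupy positions 6–7 → each gets rank 7.
H has value 56 units → rank 4.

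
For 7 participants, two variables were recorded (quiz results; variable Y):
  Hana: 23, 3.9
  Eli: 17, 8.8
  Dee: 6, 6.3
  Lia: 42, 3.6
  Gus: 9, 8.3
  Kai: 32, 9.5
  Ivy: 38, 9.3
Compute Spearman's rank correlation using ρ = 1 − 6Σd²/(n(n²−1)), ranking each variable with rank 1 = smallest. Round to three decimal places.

Ranks of variable 1: 4, 3, 1, 7, 2, 5, 6
Ranks of variable 2: 2, 5, 3, 1, 4, 7, 6
d = r₁ − r₂: 2, -2, -2, 6, -2, -2, 0
d²: 4, 4, 4, 36, 4, 4, 0; Σd² = 56
ρ = 1 − 6·56/(7·48) = 1 − 336/336 = 0.000

0.000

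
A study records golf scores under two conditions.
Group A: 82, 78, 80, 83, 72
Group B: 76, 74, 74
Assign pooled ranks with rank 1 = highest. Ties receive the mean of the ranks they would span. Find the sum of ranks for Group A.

Sorted (descending): 83, 82, 80, 78, 76, 74, 74, 72
The 2 values of 74 occupy positions 6–7 → average rank (6+7)/2 = 6.5.
Group A values → pooled ranks: 82→2, 78→4, 80→3, 83→1, 72→8
Rank sum = 2 + 4 + 3 + 1 + 8 = 18

18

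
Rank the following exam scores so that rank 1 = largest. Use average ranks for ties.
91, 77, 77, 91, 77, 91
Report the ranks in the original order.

Sorted (descending): 91, 91, 91, 77, 77, 77
The 3 values of 91 occupy positions 1–3 → average rank 2.
The 3 values of 77 occupy positions 4–6 → average rank 5.

2, 5, 5, 2, 5, 2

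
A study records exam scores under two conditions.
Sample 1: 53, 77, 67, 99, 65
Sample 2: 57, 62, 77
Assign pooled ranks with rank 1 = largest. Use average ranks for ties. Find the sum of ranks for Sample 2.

Sorted (descending): 99, 77, 77, 67, 65, 62, 57, 53
The 2 values of 77 occupy positions 2–3 → average rank (2+3)/2 = 2.5.
Sample 2 values → pooled ranks: 57→7, 62→6, 77→2.5
Rank sum = 7 + 6 + 2.5 = 15.5

15.5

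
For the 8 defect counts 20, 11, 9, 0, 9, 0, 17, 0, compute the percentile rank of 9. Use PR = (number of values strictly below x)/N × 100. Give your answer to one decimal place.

37.5

N = 8.
Strictly below 9: 3. Equal to 9: 2.
PR = 3/8 × 100 = 37.5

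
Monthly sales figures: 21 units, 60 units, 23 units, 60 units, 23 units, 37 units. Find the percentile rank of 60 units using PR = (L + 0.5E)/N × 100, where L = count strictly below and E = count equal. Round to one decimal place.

N = 6.
Strictly below 60: 4. Equal to 60: 2.
PR = (4 + 0.5·2)/6 × 100 = 83.3

83.3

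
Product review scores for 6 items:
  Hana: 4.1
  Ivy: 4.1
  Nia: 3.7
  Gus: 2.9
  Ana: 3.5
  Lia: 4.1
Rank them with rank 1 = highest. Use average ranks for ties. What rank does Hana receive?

Sorted (descending): 4.1, 4.1, 4.1, 3.7, 3.5, 2.9
The 3 values of 4.1 occupy positions 1–3 → average rank 2.
Hana has value 4.1 → rank 2.

2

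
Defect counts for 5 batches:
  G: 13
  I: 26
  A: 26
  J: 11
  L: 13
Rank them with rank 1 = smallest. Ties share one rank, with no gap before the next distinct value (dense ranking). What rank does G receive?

Sorted (ascending): 11, 13, 13, 26, 26
The 2 values of 13 share dense rank 2.
The 2 values of 26 share dense rank 3.
Remaining distinct values take the next consecutive integers.
G has value 13 → rank 2.

2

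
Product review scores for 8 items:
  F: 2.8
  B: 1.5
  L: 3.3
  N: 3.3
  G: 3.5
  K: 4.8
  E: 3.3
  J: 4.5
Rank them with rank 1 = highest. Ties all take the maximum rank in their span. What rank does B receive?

Sorted (descending): 4.8, 4.5, 3.5, 3.3, 3.3, 3.3, 2.8, 1.5
The 3 values of 3.3 occupy positions 4–6 → each gets rank 6.
B has value 1.5 → rank 8.

8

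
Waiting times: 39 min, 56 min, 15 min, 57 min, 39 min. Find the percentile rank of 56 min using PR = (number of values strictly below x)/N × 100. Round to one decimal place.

N = 5.
Strictly below 56: 3. Equal to 56: 1.
PR = 3/5 × 100 = 60.0

60.0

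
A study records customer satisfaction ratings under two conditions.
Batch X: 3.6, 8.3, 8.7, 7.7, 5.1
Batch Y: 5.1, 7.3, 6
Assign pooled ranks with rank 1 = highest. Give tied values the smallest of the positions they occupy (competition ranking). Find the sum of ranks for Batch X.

Sorted (descending): 8.7, 8.3, 7.7, 7.3, 6, 5.1, 5.1, 3.6
The 2 values of 5.1 occupy positions 6–7 → each gets rank 6.
Batch X values → pooled ranks: 3.6→8, 8.3→2, 8.7→1, 7.7→3, 5.1→6
Rank sum = 8 + 2 + 1 + 3 + 6 = 20

20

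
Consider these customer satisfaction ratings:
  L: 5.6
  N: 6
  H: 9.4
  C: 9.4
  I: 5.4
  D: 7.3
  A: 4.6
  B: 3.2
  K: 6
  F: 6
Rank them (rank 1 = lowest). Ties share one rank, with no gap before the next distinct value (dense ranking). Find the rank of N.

Sorted (ascending): 3.2, 4.6, 5.4, 5.6, 6, 6, 6, 7.3, 9.4, 9.4
The 3 values of 6 share dense rank 5.
The 2 values of 9.4 share dense rank 7.
Remaining distinct values take the next consecutive integers.
N has value 6 → rank 5.

5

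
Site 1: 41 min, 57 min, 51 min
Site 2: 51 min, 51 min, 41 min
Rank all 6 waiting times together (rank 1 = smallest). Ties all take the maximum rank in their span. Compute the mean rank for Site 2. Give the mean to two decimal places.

4.00

Sorted (ascending): 41, 41, 51, 51, 51, 57
The 2 values of 41 occupy positions 1–2 → each gets rank 2.
The 3 values of 51 occupy positions 3–5 → each gets rank 5.
Site 2 values → pooled ranks: 51→5, 51→5, 41→2
Mean rank = (5 + 5 + 2) / 3 = 4.00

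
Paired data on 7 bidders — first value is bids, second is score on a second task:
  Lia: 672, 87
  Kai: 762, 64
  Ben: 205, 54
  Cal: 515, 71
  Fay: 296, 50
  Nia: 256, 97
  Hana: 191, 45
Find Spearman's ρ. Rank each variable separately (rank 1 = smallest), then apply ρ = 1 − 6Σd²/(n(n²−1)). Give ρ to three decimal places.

0.464

Ranks of variable 1: 6, 7, 2, 5, 4, 3, 1
Ranks of variable 2: 6, 4, 3, 5, 2, 7, 1
d = r₁ − r₂: 0, 3, -1, 0, 2, -4, 0
d²: 0, 9, 1, 0, 4, 16, 0; Σd² = 30
ρ = 1 − 6·30/(7·48) = 1 − 180/336 = 0.464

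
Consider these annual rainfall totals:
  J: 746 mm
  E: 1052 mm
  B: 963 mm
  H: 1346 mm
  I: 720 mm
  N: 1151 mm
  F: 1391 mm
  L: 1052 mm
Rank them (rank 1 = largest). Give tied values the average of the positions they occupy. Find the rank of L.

Sorted (descending): 1391, 1346, 1151, 1052, 1052, 963, 746, 720
The 2 values of 1052 occupy positions 4–5 → average rank (4+5)/2 = 4.5.
L has value 1052 mm → rank 4.5.

4.5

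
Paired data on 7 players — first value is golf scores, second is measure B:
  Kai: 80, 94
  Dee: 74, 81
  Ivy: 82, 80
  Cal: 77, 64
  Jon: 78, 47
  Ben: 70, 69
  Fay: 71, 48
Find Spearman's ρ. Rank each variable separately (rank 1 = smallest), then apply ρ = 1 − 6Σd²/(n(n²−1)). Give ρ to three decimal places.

Ranks of variable 1: 6, 3, 7, 4, 5, 1, 2
Ranks of variable 2: 7, 6, 5, 3, 1, 4, 2
d = r₁ − r₂: -1, -3, 2, 1, 4, -3, 0
d²: 1, 9, 4, 1, 16, 9, 0; Σd² = 40
ρ = 1 − 6·40/(7·48) = 1 − 240/336 = 0.286

0.286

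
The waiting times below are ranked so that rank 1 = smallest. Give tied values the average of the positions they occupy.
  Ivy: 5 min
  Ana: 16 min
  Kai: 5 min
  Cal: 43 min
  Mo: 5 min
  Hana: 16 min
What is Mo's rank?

2

Sorted (ascending): 5, 5, 5, 16, 16, 43
The 3 values of 5 occupy positions 1–3 → average rank 2.
The 2 values of 16 occupy positions 4–5 → average rank (4+5)/2 = 4.5.
Mo has value 5 min → rank 2.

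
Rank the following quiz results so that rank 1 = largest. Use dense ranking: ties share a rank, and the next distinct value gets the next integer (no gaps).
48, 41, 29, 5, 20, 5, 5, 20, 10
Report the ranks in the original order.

Sorted (descending): 48, 41, 29, 20, 20, 10, 5, 5, 5
The 2 values of 20 share dense rank 4.
The 3 values of 5 share dense rank 6.
Remaining distinct values take the next consecutive integers.

1, 2, 3, 6, 4, 6, 6, 4, 5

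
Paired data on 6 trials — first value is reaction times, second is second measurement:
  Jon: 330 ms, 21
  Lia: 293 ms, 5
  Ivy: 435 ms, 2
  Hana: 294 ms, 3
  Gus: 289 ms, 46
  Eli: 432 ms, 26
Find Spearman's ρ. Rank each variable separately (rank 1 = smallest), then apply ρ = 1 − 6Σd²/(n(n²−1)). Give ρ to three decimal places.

Ranks of variable 1: 4, 2, 6, 3, 1, 5
Ranks of variable 2: 4, 3, 1, 2, 6, 5
d = r₁ − r₂: 0, -1, 5, 1, -5, 0
d²: 0, 1, 25, 1, 25, 0; Σd² = 52
ρ = 1 − 6·52/(6·35) = 1 − 312/210 = -0.486

-0.486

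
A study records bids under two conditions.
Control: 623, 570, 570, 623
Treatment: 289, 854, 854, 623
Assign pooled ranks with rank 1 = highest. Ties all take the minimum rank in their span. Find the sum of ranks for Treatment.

13

Sorted (descending): 854, 854, 623, 623, 623, 570, 570, 289
The 2 values of 854 occupy positions 1–2 → each gets rank 1.
The 3 values of 623 occupy positions 3–5 → each gets rank 3.
The 2 values of 570 occupy positions 6–7 → each gets rank 6.
Treatment values → pooled ranks: 289→8, 854→1, 854→1, 623→3
Rank sum = 8 + 1 + 1 + 3 = 13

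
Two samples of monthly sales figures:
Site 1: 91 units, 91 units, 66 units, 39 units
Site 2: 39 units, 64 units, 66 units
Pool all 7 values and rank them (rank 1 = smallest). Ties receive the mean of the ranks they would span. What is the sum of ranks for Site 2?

9

Sorted (ascending): 39, 39, 64, 66, 66, 91, 91
The 2 values of 39 occupy positions 1–2 → average rank (1+2)/2 = 1.5.
The 2 values of 66 occupy positions 4–5 → average rank (4+5)/2 = 4.5.
The 2 values of 91 occupy positions 6–7 → average rank (6+7)/2 = 6.5.
Site 2 values → pooled ranks: 39→1.5, 64→3, 66→4.5
Rank sum = 1.5 + 3 + 4.5 = 9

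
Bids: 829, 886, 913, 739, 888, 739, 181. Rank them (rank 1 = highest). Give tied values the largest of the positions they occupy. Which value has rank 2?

Sorted (descending): 913, 888, 886, 829, 739, 739, 181
The 2 values of 739 occupy positions 5–6 → each gets rank 6.
Rank 2 → value 888.

888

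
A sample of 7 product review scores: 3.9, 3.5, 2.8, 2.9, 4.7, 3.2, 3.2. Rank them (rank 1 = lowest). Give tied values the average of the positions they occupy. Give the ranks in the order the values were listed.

Sorted (ascending): 2.8, 2.9, 3.2, 3.2, 3.5, 3.9, 4.7
The 2 values of 3.2 occupy positions 3–4 → average rank (3+4)/2 = 3.5.

6, 5, 1, 2, 7, 3.5, 3.5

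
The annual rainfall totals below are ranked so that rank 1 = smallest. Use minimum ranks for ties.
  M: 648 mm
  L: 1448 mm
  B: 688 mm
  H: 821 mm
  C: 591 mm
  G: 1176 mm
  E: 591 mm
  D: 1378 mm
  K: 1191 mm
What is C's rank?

Sorted (ascending): 591, 591, 648, 688, 821, 1176, 1191, 1378, 1448
The 2 values of 591 occupy positions 1–2 → each gets rank 1.
C has value 591 mm → rank 1.

1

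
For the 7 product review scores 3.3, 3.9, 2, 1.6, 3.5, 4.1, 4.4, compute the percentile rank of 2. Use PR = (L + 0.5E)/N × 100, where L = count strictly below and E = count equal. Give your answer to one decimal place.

N = 7.
Strictly below 2: 1. Equal to 2: 1.
PR = (1 + 0.5·1)/7 × 100 = 21.4

21.4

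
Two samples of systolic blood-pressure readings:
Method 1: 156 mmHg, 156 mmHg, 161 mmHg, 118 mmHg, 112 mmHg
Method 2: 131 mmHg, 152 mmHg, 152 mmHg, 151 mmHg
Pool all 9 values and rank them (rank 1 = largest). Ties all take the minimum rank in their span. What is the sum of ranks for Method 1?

Sorted (descending): 161, 156, 156, 152, 152, 151, 131, 118, 112
The 2 values of 156 occupy positions 2–3 → each gets rank 2.
The 2 values of 152 occupy positions 4–5 → each gets rank 4.
Method 1 values → pooled ranks: 156→2, 156→2, 161→1, 118→8, 112→9
Rank sum = 2 + 2 + 1 + 8 + 9 = 22

22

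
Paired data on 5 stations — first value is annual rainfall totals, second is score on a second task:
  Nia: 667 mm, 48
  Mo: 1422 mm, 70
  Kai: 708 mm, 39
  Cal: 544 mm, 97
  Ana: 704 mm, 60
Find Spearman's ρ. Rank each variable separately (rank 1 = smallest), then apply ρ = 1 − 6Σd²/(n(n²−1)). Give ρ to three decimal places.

-0.300

Ranks of variable 1: 2, 5, 4, 1, 3
Ranks of variable 2: 2, 4, 1, 5, 3
d = r₁ − r₂: 0, 1, 3, -4, 0
d²: 0, 1, 9, 16, 0; Σd² = 26
ρ = 1 − 6·26/(5·24) = 1 − 156/120 = -0.300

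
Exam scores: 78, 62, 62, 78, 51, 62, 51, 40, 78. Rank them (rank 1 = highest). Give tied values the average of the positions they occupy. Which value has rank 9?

Sorted (descending): 78, 78, 78, 62, 62, 62, 51, 51, 40
The 3 values of 78 occupy positions 1–3 → average rank 2.
The 3 values of 62 occupy positions 4–6 → average rank 5.
The 2 values of 51 occupy positions 7–8 → average rank (7+8)/2 = 7.5.
Rank 9 → value 40.

40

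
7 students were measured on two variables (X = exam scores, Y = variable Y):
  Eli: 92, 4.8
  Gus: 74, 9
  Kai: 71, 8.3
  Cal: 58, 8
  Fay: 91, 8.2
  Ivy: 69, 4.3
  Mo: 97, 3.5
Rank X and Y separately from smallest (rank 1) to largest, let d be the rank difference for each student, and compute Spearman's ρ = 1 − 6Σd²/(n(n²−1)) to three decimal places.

Ranks of variable 1: 6, 4, 3, 1, 5, 2, 7
Ranks of variable 2: 3, 7, 6, 4, 5, 2, 1
d = r₁ − r₂: 3, -3, -3, -3, 0, 0, 6
d²: 9, 9, 9, 9, 0, 0, 36; Σd² = 72
ρ = 1 − 6·72/(7·48) = 1 − 432/336 = -0.286

-0.286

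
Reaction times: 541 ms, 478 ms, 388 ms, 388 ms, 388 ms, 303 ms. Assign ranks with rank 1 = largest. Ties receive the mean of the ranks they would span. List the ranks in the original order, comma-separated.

1, 2, 4, 4, 4, 6

Sorted (descending): 541, 478, 388, 388, 388, 303
The 3 values of 388 occupy positions 3–5 → average rank 4.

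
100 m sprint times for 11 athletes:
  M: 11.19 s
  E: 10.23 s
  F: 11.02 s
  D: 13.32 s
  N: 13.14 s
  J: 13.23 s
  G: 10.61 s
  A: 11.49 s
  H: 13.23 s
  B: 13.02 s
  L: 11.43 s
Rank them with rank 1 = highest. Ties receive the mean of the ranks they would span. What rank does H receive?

Sorted (descending): 13.32, 13.23, 13.23, 13.14, 13.02, 11.49, 11.43, 11.19, 11.02, 10.61, 10.23
The 2 values of 13.23 occupy positions 2–3 → average rank (2+3)/2 = 2.5.
H has value 13.23 s → rank 2.5.

2.5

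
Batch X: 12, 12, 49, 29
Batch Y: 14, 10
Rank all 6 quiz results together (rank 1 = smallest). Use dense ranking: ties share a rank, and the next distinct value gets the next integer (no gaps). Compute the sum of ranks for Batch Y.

4

Sorted (ascending): 10, 12, 12, 14, 29, 49
The 2 values of 12 share dense rank 2.
Remaining distinct values take the next consecutive integers.
Batch Y values → pooled ranks: 14→3, 10→1
Rank sum = 3 + 1 = 4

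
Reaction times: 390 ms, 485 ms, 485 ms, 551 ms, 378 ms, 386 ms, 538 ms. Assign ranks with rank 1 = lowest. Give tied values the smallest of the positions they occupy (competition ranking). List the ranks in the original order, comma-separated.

3, 4, 4, 7, 1, 2, 6

Sorted (ascending): 378, 386, 390, 485, 485, 538, 551
The 2 values of 485 occupy positions 4–5 → each gets rank 4.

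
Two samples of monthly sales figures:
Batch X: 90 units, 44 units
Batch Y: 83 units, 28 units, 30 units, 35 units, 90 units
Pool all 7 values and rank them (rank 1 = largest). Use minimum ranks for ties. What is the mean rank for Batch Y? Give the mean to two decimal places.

4.40

Sorted (descending): 90, 90, 83, 44, 35, 30, 28
The 2 values of 90 occupy positions 1–2 → each gets rank 1.
Batch Y values → pooled ranks: 83→3, 28→7, 30→6, 35→5, 90→1
Mean rank = (3 + 7 + 6 + 5 + 1) / 5 = 4.40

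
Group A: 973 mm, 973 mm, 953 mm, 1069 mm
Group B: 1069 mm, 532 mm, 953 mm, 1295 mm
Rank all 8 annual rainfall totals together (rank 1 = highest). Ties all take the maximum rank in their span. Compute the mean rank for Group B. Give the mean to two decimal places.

Sorted (descending): 1295, 1069, 1069, 973, 973, 953, 953, 532
The 2 values of 1069 occupy positions 2–3 → each gets rank 3.
The 2 values of 973 occupy positions 4–5 → each gets rank 5.
The 2 values of 953 occupy positions 6–7 → each gets rank 7.
Group B values → pooled ranks: 1069→3, 532→8, 953→7, 1295→1
Mean rank = (3 + 8 + 7 + 1) / 4 = 4.75

4.75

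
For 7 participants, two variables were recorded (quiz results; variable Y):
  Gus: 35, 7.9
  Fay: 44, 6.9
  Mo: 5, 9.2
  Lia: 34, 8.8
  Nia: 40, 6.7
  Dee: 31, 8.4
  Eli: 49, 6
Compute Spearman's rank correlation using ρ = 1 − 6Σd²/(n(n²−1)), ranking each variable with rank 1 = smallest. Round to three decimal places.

Ranks of variable 1: 4, 6, 1, 3, 5, 2, 7
Ranks of variable 2: 4, 3, 7, 6, 2, 5, 1
d = r₁ − r₂: 0, 3, -6, -3, 3, -3, 6
d²: 0, 9, 36, 9, 9, 9, 36; Σd² = 108
ρ = 1 − 6·108/(7·48) = 1 − 648/336 = -0.929

-0.929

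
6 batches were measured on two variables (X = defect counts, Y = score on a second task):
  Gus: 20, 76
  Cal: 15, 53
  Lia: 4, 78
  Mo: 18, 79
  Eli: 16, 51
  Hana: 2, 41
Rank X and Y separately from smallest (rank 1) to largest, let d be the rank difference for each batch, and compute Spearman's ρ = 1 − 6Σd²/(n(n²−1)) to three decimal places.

Ranks of variable 1: 6, 3, 2, 5, 4, 1
Ranks of variable 2: 4, 3, 5, 6, 2, 1
d = r₁ − r₂: 2, 0, -3, -1, 2, 0
d²: 4, 0, 9, 1, 4, 0; Σd² = 18
ρ = 1 − 6·18/(6·35) = 1 − 108/210 = 0.486

0.486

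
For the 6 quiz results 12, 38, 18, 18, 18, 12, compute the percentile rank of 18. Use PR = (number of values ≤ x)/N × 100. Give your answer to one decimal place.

N = 6.
Strictly below 18: 2. Equal to 18: 3.
PR = 5/6 × 100 = 83.3

83.3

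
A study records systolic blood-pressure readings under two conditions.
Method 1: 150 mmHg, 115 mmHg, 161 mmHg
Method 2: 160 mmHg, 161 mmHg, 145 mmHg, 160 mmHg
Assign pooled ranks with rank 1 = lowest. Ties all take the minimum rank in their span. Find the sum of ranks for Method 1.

Sorted (ascending): 115, 145, 150, 160, 160, 161, 161
The 2 values of 160 occupy positions 4–5 → each gets rank 4.
The 2 values of 161 occupy positions 6–7 → each gets rank 6.
Method 1 values → pooled ranks: 150→3, 115→1, 161→6
Rank sum = 3 + 1 + 6 = 10

10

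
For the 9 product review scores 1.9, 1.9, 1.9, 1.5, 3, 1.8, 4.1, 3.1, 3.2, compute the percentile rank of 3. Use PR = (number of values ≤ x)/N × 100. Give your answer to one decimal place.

66.7

N = 9.
Strictly below 3: 5. Equal to 3: 1.
PR = 6/9 × 100 = 66.7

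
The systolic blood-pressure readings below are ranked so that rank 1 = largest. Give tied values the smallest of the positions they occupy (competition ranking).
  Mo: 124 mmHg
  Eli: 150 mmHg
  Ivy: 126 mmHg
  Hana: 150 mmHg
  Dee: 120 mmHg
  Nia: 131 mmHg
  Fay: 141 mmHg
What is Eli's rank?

Sorted (descending): 150, 150, 141, 131, 126, 124, 120
The 2 values of 150 occupy positions 1–2 → each gets rank 1.
Eli has value 150 mmHg → rank 1.

1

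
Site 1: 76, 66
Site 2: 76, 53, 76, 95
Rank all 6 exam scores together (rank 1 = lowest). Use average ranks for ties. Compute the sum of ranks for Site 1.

Sorted (ascending): 53, 66, 76, 76, 76, 95
The 3 values of 76 occupy positions 3–5 → average rank 4.
Site 1 values → pooled ranks: 76→4, 66→2
Rank sum = 4 + 2 = 6

6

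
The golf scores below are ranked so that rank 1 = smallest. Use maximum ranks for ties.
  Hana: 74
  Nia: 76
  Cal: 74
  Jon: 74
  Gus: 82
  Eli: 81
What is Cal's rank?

3

Sorted (ascending): 74, 74, 74, 76, 81, 82
The 3 values of 74 occupy positions 1–3 → each gets rank 3.
Cal has value 74 → rank 3.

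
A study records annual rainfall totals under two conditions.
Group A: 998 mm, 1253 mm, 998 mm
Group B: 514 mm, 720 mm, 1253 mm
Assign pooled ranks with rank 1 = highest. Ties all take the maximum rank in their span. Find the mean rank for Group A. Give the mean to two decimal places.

Sorted (descending): 1253, 1253, 998, 998, 720, 514
The 2 values of 1253 occupy positions 1–2 → each gets rank 2.
The 2 values of 998 occupy positions 3–4 → each gets rank 4.
Group A values → pooled ranks: 998→4, 1253→2, 998→4
Mean rank = (4 + 2 + 4) / 3 = 3.33

3.33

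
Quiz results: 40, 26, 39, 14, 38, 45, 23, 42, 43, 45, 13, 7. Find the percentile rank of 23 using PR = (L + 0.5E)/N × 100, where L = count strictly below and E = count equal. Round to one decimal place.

N = 12.
Strictly below 23: 3. Equal to 23: 1.
PR = (3 + 0.5·1)/12 × 100 = 29.2

29.2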